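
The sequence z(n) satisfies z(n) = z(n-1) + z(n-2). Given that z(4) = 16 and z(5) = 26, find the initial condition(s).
Work backwards using z(k) = z(k+2) - z(k+1):
z(3) = z(5) - z(4) = 26 - 16 = 10
z(2) = z(4) - z(3) = 16 - 10 = 6
z(1) = z(3) - z(2) = 10 - 6 = 4
z(0) = z(2) - z(1) = 6 - 4 = 2

z(0) = 2, z(1) = 4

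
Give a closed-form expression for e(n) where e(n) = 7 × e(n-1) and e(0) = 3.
Recurrence: e(n) = 7 × e(n-1), initial: e(0) = 3.
Each term is 7 times the previous, so this is geometric with ratio 7. After n steps: e(n) = e(0)·7ⁿ = 3·7ⁿ.

e(n) = 3·7ⁿ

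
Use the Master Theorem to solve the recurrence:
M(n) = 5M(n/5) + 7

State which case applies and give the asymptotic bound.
Master Theorem template: M(n) = a·M(n/b) + f(n).
Here: a=5, b=5, f(n)=7
Compute log_b(a) = log_5(5) = 1.
f(n) = 7 = O(n^(1-ε)) with ε = 1. Case 1: M(n) = Θ(n^log_b(a)) = Θ(n).

Case 1: M(n) = Θ(n)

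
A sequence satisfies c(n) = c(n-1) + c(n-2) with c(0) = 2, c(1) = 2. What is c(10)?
Computing the sequence terms:
2, 2, 4, 6, 10, 16, 26, 42, 68, 110, 178

178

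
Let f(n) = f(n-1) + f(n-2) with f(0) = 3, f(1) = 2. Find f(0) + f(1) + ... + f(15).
Computing the sequence terms: 3, 2, 5, 7, 12, 19, 31, 50, 81, 131, 212, 343, 555, 898, 1453, 2351
Adding these values together:

6153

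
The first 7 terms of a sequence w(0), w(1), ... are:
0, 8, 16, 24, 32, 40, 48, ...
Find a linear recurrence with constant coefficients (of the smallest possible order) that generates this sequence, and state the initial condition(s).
Look for the lowest-order linear relation among consecutive terms.
Observation: consecutive differences are constant (= 8).
Check at n=2: 1·8 + 8 = 16. ✓

w(n) = w(n-1) + 8, w(0) = 0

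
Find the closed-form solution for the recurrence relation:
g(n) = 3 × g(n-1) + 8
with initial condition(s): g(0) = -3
Recurrence: g(n) = 3 × g(n-1) + 8, initial: g(0) = -3.
Try g(n) = A·3ⁿ + C. Substituting: A·3ⁿ + C = 3(A·3ⁿ⁻¹ + C) + 8 = A·3ⁿ + 3C + 8, so C = 3C + 8, giving C = -4. Then g(0) = A - 4 = -3 gives A = 1.

g(n) = 3ⁿ - 4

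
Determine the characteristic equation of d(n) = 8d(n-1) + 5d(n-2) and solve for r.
Substitute d(n) = rⁿ and divide through by rⁿ⁻²: r² - 8r - 5 = 0
Discriminant: 8² + 4·5 = 84, not a perfect square, so by the quadratic formula r = (8 ± √84)/2.
General solution: d(n) = A·r₁ⁿ + B·r₂ⁿ where r₁,r₂ = (8 ± √84)/2

Characteristic: r² - 8r - 5 = 0, Roots: r = (8 ± √84)/2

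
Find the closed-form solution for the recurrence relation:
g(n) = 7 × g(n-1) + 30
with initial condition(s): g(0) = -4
Recurrence: g(n) = 7 × g(n-1) + 30, initial: g(0) = -4.
Try g(n) = A·7ⁿ + C. Substituting: A·7ⁿ + C = 7(A·7ⁿ⁻¹ + C) + 30 = A·7ⁿ + 7C + 30, so C = 7C + 30, giving C = -5. Then g(0) = A - 5 = -4 gives A = 1.

g(n) = 7ⁿ - 5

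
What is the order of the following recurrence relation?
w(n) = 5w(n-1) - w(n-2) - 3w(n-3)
The order is the largest lag k for which w(n-k) appears. Here the deepest term is w(n-3), so the order is 3.

Order 3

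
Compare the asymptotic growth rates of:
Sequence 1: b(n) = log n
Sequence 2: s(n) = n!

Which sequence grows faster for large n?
Comparing growth rates:
Growth-rate hierarchy: log n ≺ any polynomial ≺ any exponential cⁿ (c>1) ≺ n! ≺ nⁿ.
factorial dominates logarithmic asymptotically.

s(n) grows faster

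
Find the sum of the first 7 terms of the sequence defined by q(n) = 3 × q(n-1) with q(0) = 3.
Computing the sequence terms: 3, 9, 27, 81, 243, 729, 2187
Adding these values together:

3279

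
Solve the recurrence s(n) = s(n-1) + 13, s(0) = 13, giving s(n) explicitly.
Recurrence: s(n) = s(n-1) + 13, initial: s(0) = 13.
Each step adds 13, so s(n) = s(0) + 13n = 13n + 13.

s(n) = 13n + 13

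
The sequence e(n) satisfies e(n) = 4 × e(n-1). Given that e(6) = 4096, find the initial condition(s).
In general e(n) = 4ⁿ · e(0). At n = 6: e(0) = e(6) / 4^6 = 4096 / 4096 = 1.

e(0) = 1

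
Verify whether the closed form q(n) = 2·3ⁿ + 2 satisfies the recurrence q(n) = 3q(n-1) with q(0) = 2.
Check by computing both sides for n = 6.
From the recurrence with q(0) = 2:
  q(0) = 2, q(1) = 6, q(2) = 18, q(3) = 54, q(4) = 162, q(5) = 486, q(6) = 1458
  so the recurrence gives q(6) = 1458.
From the proposed closed form q(n) = 2·3ⁿ + 2:
  q(6) = 1460.
The recurrence gives 1458 but the closed form gives 1460, so the closed form does not satisfy the recurrence.

No, the closed form is incorrect.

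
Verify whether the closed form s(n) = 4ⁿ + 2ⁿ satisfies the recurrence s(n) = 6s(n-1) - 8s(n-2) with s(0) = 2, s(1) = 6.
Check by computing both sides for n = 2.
From the recurrence with s(0) = 2, s(1) = 6:
  s(0) = 2, s(1) = 6, s(2) = 20
  so the recurrence gives s(2) = 20.
From the proposed closed form s(n) = 4ⁿ + 2ⁿ:
  s(2) = 20.
Both sides give 20 at n = 2, and the initial condition(s) match, so the closed form is consistent.

Yes, the closed form is correct.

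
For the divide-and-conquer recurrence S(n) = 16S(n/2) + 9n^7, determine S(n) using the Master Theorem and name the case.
Master Theorem template: S(n) = a·S(n/b) + f(n).
Here: a=16, b=2, f(n)=9n^7
Compute log_b(a) = log_2(16) = 4.
f(n) = 9n^7 = Ω(n^(4+ε)) with ε = 3, and the regularity condition holds (a·f(n/b) = (a/b^7)·f(n) with a/b^7 = 2^-3 < 1). Case 3: S(n) = Θ(f(n)) = Θ(n^7).

Case 3: S(n) = Θ(n^7)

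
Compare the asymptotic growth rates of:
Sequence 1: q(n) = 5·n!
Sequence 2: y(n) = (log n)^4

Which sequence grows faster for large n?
Comparing growth rates:
Growth-rate hierarchy: log n ≺ any polynomial ≺ any exponential cⁿ (c>1) ≺ n! ≺ nⁿ.
factorial dominates polylogarithmic (log n)^4 asymptotically.

q(n) grows faster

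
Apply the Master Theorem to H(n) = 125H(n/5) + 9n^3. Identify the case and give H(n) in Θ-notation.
Master Theorem template: H(n) = a·H(n/b) + f(n).
Here: a=125, b=5, f(n)=9n^3
Compute log_b(a) = log_5(125) = 3.
f(n) = 9n^3 = Θ(n^3). Case 2: H(n) = Θ(n^3 log n).

Case 2: H(n) = Θ(n^3 log n)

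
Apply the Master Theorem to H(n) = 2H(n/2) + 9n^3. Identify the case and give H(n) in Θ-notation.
Master Theorem template: H(n) = a·H(n/b) + f(n).
Here: a=2, b=2, f(n)=9n^3
Compute log_b(a) = log_2(2) = 1.
f(n) = 9n^3 = Ω(n^(1+ε)) with ε = 2, and the regularity condition holds (a·f(n/b) = (a/b^3)·f(n) with a/b^3 = 2^-2 < 1). Case 3: H(n) = Θ(f(n)) = Θ(n^3).

Case 3: H(n) = Θ(n^3)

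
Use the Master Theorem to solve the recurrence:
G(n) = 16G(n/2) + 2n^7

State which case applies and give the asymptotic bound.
Master Theorem template: G(n) = a·G(n/b) + f(n).
Here: a=16, b=2, f(n)=2n^7
Compute log_b(a) = log_2(16) = 4.
f(n) = 2n^7 = Ω(n^(4+ε)) with ε = 3, and the regularity condition holds (a·f(n/b) = (a/b^7)·f(n) with a/b^7 = 2^-3 < 1). Case 3: G(n) = Θ(f(n)) = Θ(n^7).

Case 3: G(n) = Θ(n^7)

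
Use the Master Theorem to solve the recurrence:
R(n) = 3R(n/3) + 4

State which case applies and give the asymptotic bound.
Master Theorem template: R(n) = a·R(n/b) + f(n).
Here: a=3, b=3, f(n)=4
Compute log_b(a) = log_3(3) = 1.
f(n) = 4 = O(n^(1-ε)) with ε = 1. Case 1: R(n) = Θ(n^log_b(a)) = Θ(n).

Case 1: R(n) = Θ(n)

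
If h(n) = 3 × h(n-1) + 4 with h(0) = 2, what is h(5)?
Computing step by step:
h(0) = 2
h(1) = 3 × 2 + 4 = 10
h(2) = 3 × 10 + 4 = 34
h(3) = 3 × 34 + 4 = 106
h(4) = 3 × 106 + 4 = 322
h(5) = 3 × 322 + 4 = 970

970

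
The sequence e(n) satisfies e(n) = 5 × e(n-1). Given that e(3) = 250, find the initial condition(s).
In general e(n) = 5ⁿ · e(0). At n = 3: e(0) = e(3) / 5^3 = 250 / 125 = 2.

e(0) = 2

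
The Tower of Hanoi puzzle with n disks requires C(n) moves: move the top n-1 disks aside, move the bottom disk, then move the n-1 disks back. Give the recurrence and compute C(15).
Moving n disks = move the top n-1 disks aside (C(n-1) moves) + move the largest disk (1 move) + move the n-1 disks back on top (C(n-1) moves), so C(n) = 2C(n-1) + 1, with C(1) = 1 (a single disk takes one move).
First terms: 1, 3, 7, 15, 31, 63, … — each is one less than a power of 2. Indeed C(n) + 1 = 2(C(n-1) + 1) with C(1) + 1 = 2, so C(n) + 1 = 2ⁿ and C(n) = 2ⁿ - 1.
Hence C(15) = 2^15 - 1 = 32768 - 1 = 32767.

C(n) = 2C(n-1) + 1, C(1) = 1; C(15) = 32767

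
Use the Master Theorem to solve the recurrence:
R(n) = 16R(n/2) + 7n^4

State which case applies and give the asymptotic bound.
Master Theorem template: R(n) = a·R(n/b) + f(n).
Here: a=16, b=2, f(n)=7n^4
Compute log_b(a) = log_2(16) = 4.
f(n) = 7n^4 = Θ(n^4). Case 2: R(n) = Θ(n^4 log n).

Case 2: R(n) = Θ(n^4 log n)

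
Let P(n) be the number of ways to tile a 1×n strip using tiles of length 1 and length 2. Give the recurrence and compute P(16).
Condition on the last tile: it has length 1 (leaving a 1×(n-1) strip) or length 2 (leaving a 1×(n-2) strip), so P(n) = P(n-1) + P(n-2) (order-2 linear recurrence).
For 0 ≤ i < 2 only unit tiles fit, so P(i) = 1.
Iterating the recurrence: P(2) = 2, P(3) = 3, P(4) = 5, P(5) = 8, P(6) = 13, P(7) = 21, P(8) = 34, P(9) = 55, P(10) = 89, P(11) = 144, P(12) = 233, P(13) = 377, P(14) = 610, P(15) = 987, P(16) = 1597.

P(n) = P(n-1) + P(n-2), with P(i) = 1 for 0 ≤ i < 2; P(16) = 1597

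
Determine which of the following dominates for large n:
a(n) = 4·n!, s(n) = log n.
Comparing growth rates:
Growth-rate hierarchy: log n ≺ any polynomial ≺ any exponential cⁿ (c>1) ≺ n! ≺ nⁿ.
factorial dominates logarithmic asymptotically.

a(n) grows faster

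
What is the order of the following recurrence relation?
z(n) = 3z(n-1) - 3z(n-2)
The order is the largest lag k for which z(n-k) appears. Here the deepest term is z(n-2), so the order is 2.

Order 2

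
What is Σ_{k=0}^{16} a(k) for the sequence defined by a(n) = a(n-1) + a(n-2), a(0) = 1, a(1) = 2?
Computing the sequence terms: 1, 2, 3, 5, 8, 13, 21, 34, 55, 89, 144, 233, 377, 610, 987, 1597, 2584
Adding these values together:

6763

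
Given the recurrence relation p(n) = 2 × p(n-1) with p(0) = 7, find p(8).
Computing step by step:
p(0) = 7
p(1) = 2 × 7 = 14
p(2) = 2 × 14 = 28
p(3) = 2 × 28 = 56
p(4) = 2 × 56 = 112
p(5) = 2 × 112 = 224
p(6) = 2 × 224 = 448
p(7) = 2 × 448 = 896
p(8) = 2 × 896 = 1792

1792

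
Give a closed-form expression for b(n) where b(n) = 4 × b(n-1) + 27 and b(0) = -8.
Recurrence: b(n) = 4 × b(n-1) + 27, initial: b(0) = -8.
Try b(n) = A·4ⁿ + C. Substituting: A·4ⁿ + C = 4(A·4ⁿ⁻¹ + C) + 27 = A·4ⁿ + 4C + 27, so C = 4C + 27, giving C = -9. Then b(0) = A - 9 = -8 gives A = 1.

b(n) = 4ⁿ - 9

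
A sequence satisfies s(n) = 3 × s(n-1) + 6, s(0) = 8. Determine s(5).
Computing step by step:
s(0) = 8
s(1) = 3 × 8 + 6 = 30
s(2) = 3 × 30 + 6 = 96
s(3) = 3 × 96 + 6 = 294
s(4) = 3 × 294 + 6 = 888
s(5) = 3 × 888 + 6 = 2670

2670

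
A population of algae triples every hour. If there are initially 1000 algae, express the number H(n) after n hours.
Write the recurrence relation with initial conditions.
Each hour multiplies the count by 3, so the count after n hours depends only on the count after n-1 hours: H(n) = 3 × H(n-1). The starting count gives H(0) = 1000.
Unrolling n times gives the closed form H(n) = 1000 × 3ⁿ.

H(n) = 3 × H(n-1), H(0) = 1000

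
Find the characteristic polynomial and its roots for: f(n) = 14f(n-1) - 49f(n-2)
Substitute f(n) = rⁿ and divide through by rⁿ⁻²: r² - 14r + 49 = 0
Factor: (r - 7)² = 0, so r = 7 (double root).
General solution: f(n) = (A + Bn)·7ⁿ

Characteristic: r² - 14r + 49 = 0, Roots: r = 7 (double root)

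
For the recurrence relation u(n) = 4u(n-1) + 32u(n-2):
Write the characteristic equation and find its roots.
Substitute u(n) = rⁿ and divide through by rⁿ⁻²: r² - 4r - 32 = 0
Factor: (r - 8)(r + 4) = 0, so r = 8, -4.
General solution: u(n) = A·8ⁿ + B·(-4)ⁿ

Characteristic: r² - 4r - 32 = 0, Roots: r = 8, -4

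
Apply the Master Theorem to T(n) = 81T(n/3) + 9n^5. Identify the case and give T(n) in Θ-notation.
Master Theorem template: T(n) = a·T(n/b) + f(n).
Here: a=81, b=3, f(n)=9n^5
Compute log_b(a) = log_3(81) = 4.
f(n) = 9n^5 = Ω(n^(4+ε)) with ε = 1, and the regularity condition holds (a·f(n/b) = (a/b^5)·f(n) with a/b^5 = 3^-1 < 1). Case 3: T(n) = Θ(f(n)) = Θ(n^5).

Case 3: T(n) = Θ(n^5)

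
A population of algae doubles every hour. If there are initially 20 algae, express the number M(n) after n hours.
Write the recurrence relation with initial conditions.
Each hour multiplies the count by 2, so the count after n hours depends only on the count after n-1 hours: M(n) = 2 × M(n-1). The starting count gives M(0) = 20.
Unrolling n times gives the closed form M(n) = 20 × 2ⁿ.

M(n) = 2 × M(n-1), M(0) = 20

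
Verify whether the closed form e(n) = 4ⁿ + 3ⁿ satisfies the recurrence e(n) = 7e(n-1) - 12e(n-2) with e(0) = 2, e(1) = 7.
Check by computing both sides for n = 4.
From the recurrence with e(0) = 2, e(1) = 7:
  e(0) = 2, e(1) = 7, e(2) = 25, e(3) = 91, e(4) = 337
  so the recurrence gives e(4) = 337.
From the proposed closed form e(n) = 4ⁿ + 3ⁿ:
  e(4) = 337.
Both sides give 337 at n = 4, and the initial condition(s) match, so the closed form is consistent.

Yes, the closed form is correct.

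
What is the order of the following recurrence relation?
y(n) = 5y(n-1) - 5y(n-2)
The order is the largest lag k for which y(n-k) appears. Here the deepest term is y(n-2), so the order is 2.

Order 2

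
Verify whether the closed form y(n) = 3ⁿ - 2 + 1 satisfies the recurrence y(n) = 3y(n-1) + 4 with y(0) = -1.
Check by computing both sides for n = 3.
From the recurrence with y(0) = -1:
  y(0) = -1, y(1) = 1, y(2) = 7, y(3) = 25
  so the recurrence gives y(3) = 25.
From the proposed closed form y(n) = 3ⁿ - 2 + 1:
  y(3) = 26.
The recurrence gives 25 but the closed form gives 26, so the closed form does not satisfy the recurrence.

No, the closed form is incorrect.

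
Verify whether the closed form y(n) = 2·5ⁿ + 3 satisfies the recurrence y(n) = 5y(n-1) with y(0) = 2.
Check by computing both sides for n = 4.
From the recurrence with y(0) = 2:
  y(0) = 2, y(1) = 10, y(2) = 50, y(3) = 250, y(4) = 1250
  so the recurrence gives y(4) = 1250.
From the proposed closed form y(n) = 2·5ⁿ + 3:
  y(4) = 1253.
The recurrence gives 1250 but the closed form gives 1253, so the closed form does not satisfy the recurrence.

No, the closed form is incorrect.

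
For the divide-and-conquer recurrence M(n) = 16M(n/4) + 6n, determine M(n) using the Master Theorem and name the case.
Master Theorem template: M(n) = a·M(n/b) + f(n).
Here: a=16, b=4, f(n)=6n
Compute log_b(a) = log_4(16) = 2.
f(n) = 6n = O(n^(2-ε)) with ε = 1. Case 1: M(n) = Θ(n^log_b(a)) = Θ(n^2).

Case 1: M(n) = Θ(n^2)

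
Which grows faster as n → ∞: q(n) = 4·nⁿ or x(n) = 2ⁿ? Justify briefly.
Comparing growth rates:
Growth-rate hierarchy: log n ≺ any polynomial ≺ any exponential cⁿ (c>1) ≺ n! ≺ nⁿ.
super-exponential nⁿ dominates exponential base 2 asymptotically.

q(n) grows faster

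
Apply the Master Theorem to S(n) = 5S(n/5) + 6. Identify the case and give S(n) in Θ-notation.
Master Theorem template: S(n) = a·S(n/b) + f(n).
Here: a=5, b=5, f(n)=6
Compute log_b(a) = log_5(5) = 1.
f(n) = 6 = O(n^(1-ε)) with ε = 1. Case 1: S(n) = Θ(n^log_b(a)) = Θ(n).

Case 1: S(n) = Θ(n)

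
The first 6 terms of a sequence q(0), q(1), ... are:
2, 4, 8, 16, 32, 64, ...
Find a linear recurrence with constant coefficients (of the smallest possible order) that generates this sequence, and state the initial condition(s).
Look for the lowest-order linear relation among consecutive terms.
Observation: each term is 2× the previous.
Check at n=2: 2·4 = 8. ✓

q(n) = 2 × q(n-1), q(0) = 2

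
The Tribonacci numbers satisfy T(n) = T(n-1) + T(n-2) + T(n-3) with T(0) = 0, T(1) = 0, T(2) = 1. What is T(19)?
Computing the sequence terms:
0, 0, 1, 1, 2, 4, 7, 13, 24, 44, 81, 149, 274, 504, 927, 1705, 3136, 5768, 10609, 19513

19513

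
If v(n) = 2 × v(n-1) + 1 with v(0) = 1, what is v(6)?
Computing step by step:
v(0) = 1
v(1) = 2 × 1 + 1 = 3
v(2) = 2 × 3 + 1 = 7
v(3) = 2 × 7 + 1 = 15
v(4) = 2 × 15 + 1 = 31
v(5) = 2 × 31 + 1 = 63
v(6) = 2 × 63 + 1 = 127

127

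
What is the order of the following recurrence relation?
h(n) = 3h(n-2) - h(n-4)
The order is the largest lag k for which h(n-k) appears. Here the deepest term is h(n-4), so the order is 4.

Order 4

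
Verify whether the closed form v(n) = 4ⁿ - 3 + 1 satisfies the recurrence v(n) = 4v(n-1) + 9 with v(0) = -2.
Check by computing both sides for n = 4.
From the recurrence with v(0) = -2:
  v(0) = -2, v(1) = 1, v(2) = 13, v(3) = 61, v(4) = 253
  so the recurrence gives v(4) = 253.
From the proposed closed form v(n) = 4ⁿ - 3 + 1:
  v(4) = 254.
The recurrence gives 253 but the closed form gives 254, so the closed form does not satisfy the recurrence.

No, the closed form is incorrect.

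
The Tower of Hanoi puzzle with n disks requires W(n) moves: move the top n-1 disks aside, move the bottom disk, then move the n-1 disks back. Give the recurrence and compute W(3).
Moving n disks = move the top n-1 disks aside (W(n-1) moves) + move the largest disk (1 move) + move the n-1 disks back on top (W(n-1) moves), so W(n) = 2W(n-1) + 1, with W(1) = 1 (a single disk takes one move).
First terms: 1, 3, 7, … — each is one less than a power of 2. Indeed W(n) + 1 = 2(W(n-1) + 1) with W(1) + 1 = 2, so W(n) + 1 = 2ⁿ and W(n) = 2ⁿ - 1.
Hence W(3) = 2^3 - 1 = 8 - 1 = 7.

W(n) = 2W(n-1) + 1, W(1) = 1; W(3) = 7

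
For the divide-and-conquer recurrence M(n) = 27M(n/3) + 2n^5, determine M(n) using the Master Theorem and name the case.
Master Theorem template: M(n) = a·M(n/b) + f(n).
Here: a=27, b=3, f(n)=2n^5
Compute log_b(a) = log_3(27) = 3.
f(n) = 2n^5 = Ω(n^(3+ε)) with ε = 2, and the regularity condition holds (a·f(n/b) = (a/b^5)·f(n) with a/b^5 = 3^-2 < 1). Case 3: M(n) = Θ(f(n)) = Θ(n^5).

Case 3: M(n) = Θ(n^5)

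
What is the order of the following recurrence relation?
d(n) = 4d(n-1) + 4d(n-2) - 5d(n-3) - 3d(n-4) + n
The order is the largest lag k for which d(n-k) appears. Here the deepest term is d(n-4) (the n term is non-homogeneous and does not affect the order), so the order is 4.

Order 4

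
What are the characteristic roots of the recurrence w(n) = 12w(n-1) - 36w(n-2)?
Substitute w(n) = rⁿ and divide through by rⁿ⁻²: r² - 12r + 36 = 0
Factor: (r - 6)² = 0, so r = 6 (double root).
General solution: w(n) = (A + Bn)·6ⁿ

Characteristic: r² - 12r + 36 = 0, Roots: r = 6 (double root)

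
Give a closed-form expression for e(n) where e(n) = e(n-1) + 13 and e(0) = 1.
Recurrence: e(n) = e(n-1) + 13, initial: e(0) = 1.
Each step adds 13, so e(n) = e(0) + 13n = 13n + 1.

e(n) = 13n + 1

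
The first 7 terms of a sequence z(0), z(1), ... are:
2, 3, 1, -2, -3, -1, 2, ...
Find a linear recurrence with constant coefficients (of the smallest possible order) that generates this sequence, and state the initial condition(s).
Look for the lowest-order linear relation among consecutive terms.
Observation: z(n) - 1·z(n-1) - (-1)·z(n-2) = 0 holds for the shown terms, and no order-1 relation z(n) = α·z(n-1) + β fits.
Check at n=3: 1·1 + (-1)·3 = -2. ✓

z(n) = z(n-1) - z(n-2), z(0) = 2, z(1) = 3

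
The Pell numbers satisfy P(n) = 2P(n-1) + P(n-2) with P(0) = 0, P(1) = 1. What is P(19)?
Computing the sequence terms:
0, 1, 2, 5, 12, 29, 70, 169, 408, 985, 2378, 5741, 13860, 33461, 80782, 195025, 470832, 1136689, 2744210, 6625109

6625109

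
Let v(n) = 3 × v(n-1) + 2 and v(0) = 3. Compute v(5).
Computing step by step:
v(0) = 3
v(1) = 3 × 3 + 2 = 11
v(2) = 3 × 11 + 2 = 35
v(3) = 3 × 35 + 2 = 107
v(4) = 3 × 107 + 2 = 323
v(5) = 3 × 323 + 2 = 971

971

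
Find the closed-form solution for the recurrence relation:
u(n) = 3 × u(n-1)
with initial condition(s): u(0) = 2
Recurrence: u(n) = 3 × u(n-1), initial: u(0) = 2.
Each term is 3 times the previous, so this is geometric with ratio 3. After n steps: u(n) = u(0)·3ⁿ = 2·3ⁿ.

u(n) = 2·3ⁿ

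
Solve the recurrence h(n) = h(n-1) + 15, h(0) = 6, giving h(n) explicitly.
Recurrence: h(n) = h(n-1) + 15, initial: h(0) = 6.
Each step adds 15, so h(n) = h(0) + 15n = 15n + 6.

h(n) = 15n + 6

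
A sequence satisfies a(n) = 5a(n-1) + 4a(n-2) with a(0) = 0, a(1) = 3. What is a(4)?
Computing the sequence terms:
0, 3, 15, 87, 495

495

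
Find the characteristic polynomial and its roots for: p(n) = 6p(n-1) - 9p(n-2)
Substitute p(n) = rⁿ and divide through by rⁿ⁻²: r² - 6r + 9 = 0
Factor: (r - 3)² = 0, so r = 3 (double root).
General solution: p(n) = (A + Bn)·3ⁿ

Characteristic: r² - 6r + 9 = 0, Roots: r = 3 (double root)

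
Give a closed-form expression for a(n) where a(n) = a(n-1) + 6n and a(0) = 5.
Recurrence: a(n) = a(n-1) + 6n, initial: a(0) = 5.
Telescoping: a(n) = a(0) + 6·Σᵢ₌₁ⁿ i = 5 + 6·n(n+1)/2.

a(n) = 6·n(n+1)/2 + 5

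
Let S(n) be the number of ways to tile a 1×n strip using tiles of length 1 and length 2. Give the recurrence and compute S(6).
Condition on the last tile: it has length 1 (leaving a 1×(n-1) strip) or length 2 (leaving a 1×(n-2) strip), so S(n) = S(n-1) + S(n-2) (order-2 linear recurrence).
For 0 ≤ i < 2 only unit tiles fit, so S(i) = 1.
Iterating the recurrence: S(2) = 2, S(3) = 3, S(4) = 5, S(5) = 8, S(6) = 13.

S(n) = S(n-1) + S(n-2), with S(i) = 1 for 0 ≤ i < 2; S(6) = 13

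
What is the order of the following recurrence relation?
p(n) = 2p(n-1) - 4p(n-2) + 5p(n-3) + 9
The order is the largest lag k for which p(n-k) appears. Here the deepest term is p(n-3) (the 9 term is non-homogeneous and does not affect the order), so the order is 3.

Order 3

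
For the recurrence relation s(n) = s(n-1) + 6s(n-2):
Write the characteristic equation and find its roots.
Substitute s(n) = rⁿ and divide through by rⁿ⁻²: r² - r - 6 = 0
Factor: (r + 2)(r - 3) = 0, so r = -2, 3.
General solution: s(n) = A·(-2)ⁿ + B·3ⁿ

Characteristic: r² - r - 6 = 0, Roots: r = -2, 3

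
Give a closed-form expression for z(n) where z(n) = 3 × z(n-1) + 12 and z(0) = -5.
Recurrence: z(n) = 3 × z(n-1) + 12, initial: z(0) = -5.
Try z(n) = A·3ⁿ + C. Substituting: A·3ⁿ + C = 3(A·3ⁿ⁻¹ + C) + 12 = A·3ⁿ + 3C + 12, so C = 3C + 12, giving C = -6. Then z(0) = A - 6 = -5 gives A = 1.

z(n) = 3ⁿ - 6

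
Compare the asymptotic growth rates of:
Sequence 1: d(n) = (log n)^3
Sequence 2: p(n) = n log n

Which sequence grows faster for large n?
Comparing growth rates:
Growth-rate hierarchy: log n ≺ any polynomial ≺ any exponential cⁿ (c>1) ≺ n! ≺ nⁿ.
polynomial degree 1 (with log factor) dominates polylogarithmic (log n)^3 asymptotically.

p(n) grows faster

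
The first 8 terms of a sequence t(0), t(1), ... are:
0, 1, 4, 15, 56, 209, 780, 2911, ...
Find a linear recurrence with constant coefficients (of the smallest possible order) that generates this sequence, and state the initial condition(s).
Look for the lowest-order linear relation among consecutive terms.
Observation: t(n) - 4·t(n-1) - (-1)·t(n-2) = 0 holds for the shown terms, and no order-1 relation t(n) = α·t(n-1) + β fits.
Check at n=3: 4·4 + (-1)·1 = 15. ✓

t(n) = 4t(n-1) - t(n-2), t(0) = 0, t(1) = 1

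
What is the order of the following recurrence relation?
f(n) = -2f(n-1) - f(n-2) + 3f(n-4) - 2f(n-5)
The order is the largest lag k for which f(n-k) appears. Here the deepest term is f(n-5), so the order is 5.

Order 5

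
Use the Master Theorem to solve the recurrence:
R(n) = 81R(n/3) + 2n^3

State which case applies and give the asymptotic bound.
Master Theorem template: R(n) = a·R(n/b) + f(n).
Here: a=81, b=3, f(n)=2n^3
Compute log_b(a) = log_3(81) = 4.
f(n) = 2n^3 = O(n^(4-ε)) with ε = 1. Case 1: R(n) = Θ(n^log_b(a)) = Θ(n^4).

Case 1: R(n) = Θ(n^4)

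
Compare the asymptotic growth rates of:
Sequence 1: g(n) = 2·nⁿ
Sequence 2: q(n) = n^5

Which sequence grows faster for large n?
Comparing growth rates:
Growth-rate hierarchy: log n ≺ any polynomial ≺ any exponential cⁿ (c>1) ≺ n! ≺ nⁿ.
super-exponential nⁿ dominates polynomial degree 5 asymptotically.

g(n) grows faster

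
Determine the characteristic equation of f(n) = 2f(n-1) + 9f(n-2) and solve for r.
Substitute f(n) = rⁿ and divide through by rⁿ⁻²: r² - 2r - 9 = 0
Discriminant: 2² + 4·9 = 40, not a perfect square, so by the quadratic formula r = (2 ± √40)/2.
General solution: f(n) = A·r₁ⁿ + B·r₂ⁿ where r₁,r₂ = (2 ± √40)/2

Characteristic: r² - 2r - 9 = 0, Roots: r = (2 ± √40)/2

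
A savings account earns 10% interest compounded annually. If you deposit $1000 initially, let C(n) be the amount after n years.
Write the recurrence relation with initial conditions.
Each year the balance grows by 10%, i.e. is multiplied by 1 + 10/100 = 1.1, so C(n) = 1.1 × C(n-1). The initial deposit gives C(0) = 1000.
Unrolling gives the closed form C(n) = 1000 × (1.1)ⁿ.

C(n) = 1.1 × C(n-1), C(0) = 1000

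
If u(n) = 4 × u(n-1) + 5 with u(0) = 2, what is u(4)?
Computing step by step:
u(0) = 2
u(1) = 4 × 2 + 5 = 13
u(2) = 4 × 13 + 5 = 57
u(3) = 4 × 57 + 5 = 233
u(4) = 4 × 233 + 5 = 937

937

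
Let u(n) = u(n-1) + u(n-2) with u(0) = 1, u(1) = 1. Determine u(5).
Computing the sequence terms:
1, 1, 2, 3, 5, 8

8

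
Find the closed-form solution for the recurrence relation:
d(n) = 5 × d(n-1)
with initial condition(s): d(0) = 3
Recurrence: d(n) = 5 × d(n-1), initial: d(0) = 3.
Each term is 5 times the previous, so this is geometric with ratio 5. After n steps: d(n) = d(0)·5ⁿ = 3·5ⁿ.

d(n) = 3·5ⁿ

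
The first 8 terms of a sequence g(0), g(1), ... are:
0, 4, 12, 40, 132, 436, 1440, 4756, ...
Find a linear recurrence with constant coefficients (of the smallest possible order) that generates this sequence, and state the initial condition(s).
Look for the lowest-order linear relation among consecutive terms.
Observation: g(n) - 3·g(n-1) - (1)·g(n-2) = 0 holds for the shown terms, and no order-1 relation g(n) = α·g(n-1) + β fits.
Check at n=3: 3·12 + (1)·4 = 40. ✓

g(n) = 3g(n-1) + g(n-2), g(0) = 0, g(1) = 4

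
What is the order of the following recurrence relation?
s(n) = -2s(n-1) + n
The order is the largest lag k for which s(n-k) appears. Here the deepest term is s(n-1) (the n term is non-homogeneous and does not affect the order), so the order is 1.

Order 1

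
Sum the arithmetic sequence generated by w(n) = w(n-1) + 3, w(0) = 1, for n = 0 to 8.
Computing the sequence terms: 1, 4, 7, 10, 13, 16, 19, 22, 25
Adding these values together:

117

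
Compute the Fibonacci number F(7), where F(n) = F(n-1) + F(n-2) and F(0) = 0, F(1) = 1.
Computing the sequence terms:
0, 1, 1, 2, 3, 5, 8, 13

13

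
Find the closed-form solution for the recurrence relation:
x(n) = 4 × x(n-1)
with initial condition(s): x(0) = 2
Recurrence: x(n) = 4 × x(n-1), initial: x(0) = 2.
Each term is 4 times the previous, so this is geometric with ratio 4. After n steps: x(n) = x(0)·4ⁿ = 2·4ⁿ.

x(n) = 2·4ⁿ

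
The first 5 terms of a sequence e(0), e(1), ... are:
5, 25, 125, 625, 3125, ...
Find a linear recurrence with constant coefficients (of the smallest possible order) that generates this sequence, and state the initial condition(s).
Look for the lowest-order linear relation among consecutive terms.
Observation: each term is 5× the previous.
Check at n=2: 5·25 = 125. ✓

e(n) = 5 × e(n-1), e(0) = 5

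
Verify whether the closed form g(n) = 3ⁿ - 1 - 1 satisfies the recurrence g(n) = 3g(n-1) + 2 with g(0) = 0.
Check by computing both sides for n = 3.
From the recurrence with g(0) = 0:
  g(0) = 0, g(1) = 2, g(2) = 8, g(3) = 26
  so the recurrence gives g(3) = 26.
From the proposed closed form g(n) = 3ⁿ - 1 - 1:
  g(3) = 25.
The recurrence gives 26 but the closed form gives 25, so the closed form does not satisfy the recurrence.

No, the closed form is incorrect.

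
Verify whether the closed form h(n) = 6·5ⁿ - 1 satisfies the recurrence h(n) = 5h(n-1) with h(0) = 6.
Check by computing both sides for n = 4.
From the recurrence with h(0) = 6:
  h(0) = 6, h(1) = 30, h(2) = 150, h(3) = 750, h(4) = 3750
  so the recurrence gives h(4) = 3750.
From the proposed closed form h(n) = 6·5ⁿ - 1:
  h(4) = 3749.
The recurrence gives 3750 but the closed form gives 3749, so the closed form does not satisfy the recurrence.

No, the closed form is incorrect.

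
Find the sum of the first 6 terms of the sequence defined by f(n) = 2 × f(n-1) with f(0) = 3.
Computing the sequence terms: 3, 6, 12, 24, 48, 96
Adding these values together:

189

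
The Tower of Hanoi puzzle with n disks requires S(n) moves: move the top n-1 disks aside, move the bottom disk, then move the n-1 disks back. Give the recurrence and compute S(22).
Moving n disks = move the top n-1 disks aside (S(n-1) moves) + move the largest disk (1 move) + move the n-1 disks back on top (S(n-1) moves), so S(n) = 2S(n-1) + 1, with S(1) = 1 (a single disk takes one move).
First terms: 1, 3, 7, 15, 31, 63, … — each is one less than a power of 2. Indeed S(n) + 1 = 2(S(n-1) + 1) with S(1) + 1 = 2, so S(n) + 1 = 2ⁿ and S(n) = 2ⁿ - 1.
Hence S(22) = 2^22 - 1 = 4194304 - 1 = 4194303.

S(n) = 2S(n-1) + 1, S(1) = 1; S(22) = 4194303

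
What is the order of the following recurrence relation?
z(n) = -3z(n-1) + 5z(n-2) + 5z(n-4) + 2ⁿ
The order is the largest lag k for which z(n-k) appears. Here the deepest term is z(n-4) (the 2ⁿ term is non-homogeneous and does not affect the order), so the order is 4.

Order 4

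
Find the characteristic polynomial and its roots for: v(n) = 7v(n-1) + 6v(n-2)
Substitute v(n) = rⁿ and divide through by rⁿ⁻²: r² - 7r - 6 = 0
Discriminant: 7² + 4·6 = 73, not a perfect square, so by the quadratic formula r = (7 ± √73)/2.
General solution: v(n) = A·r₁ⁿ + B·r₂ⁿ where r₁,r₂ = (7 ± √73)/2

Characteristic: r² - 7r - 6 = 0, Roots: r = (7 ± √73)/2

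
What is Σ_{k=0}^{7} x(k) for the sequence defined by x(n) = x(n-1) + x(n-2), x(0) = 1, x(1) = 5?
Computing the sequence terms: 1, 5, 6, 11, 17, 28, 45, 73
Adding these values together:

186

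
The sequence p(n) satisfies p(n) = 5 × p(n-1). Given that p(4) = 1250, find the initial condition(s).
In general p(n) = 5ⁿ · p(0). At n = 4: p(0) = p(4) / 5^4 = 1250 / 625 = 2.

p(0) = 2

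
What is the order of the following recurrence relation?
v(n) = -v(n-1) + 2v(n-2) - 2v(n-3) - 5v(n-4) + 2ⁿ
The order is the largest lag k for which v(n-k) appears. Here the deepest term is v(n-4) (the 2ⁿ term is non-homogeneous and does not affect the order), so the order is 4.

Order 4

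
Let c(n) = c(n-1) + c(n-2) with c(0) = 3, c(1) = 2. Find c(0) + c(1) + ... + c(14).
Computing the sequence terms: 3, 2, 5, 7, 12, 19, 31, 50, 81, 131, 212, 343, 555, 898, 1453
Adding these values together:

3802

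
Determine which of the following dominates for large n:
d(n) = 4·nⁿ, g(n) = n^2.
Comparing growth rates:
Growth-rate hierarchy: log n ≺ any polynomial ≺ any exponential cⁿ (c>1) ≺ n! ≺ nⁿ.
super-exponential nⁿ dominates polynomial degree 2 asymptotically.

d(n) grows faster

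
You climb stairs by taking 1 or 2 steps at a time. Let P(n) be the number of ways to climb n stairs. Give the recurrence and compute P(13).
Condition on the size of the last step (1 to 2): before it there were n-1, …, n-2 stairs climbed, and these cases are disjoint, so P(n) = P(n-1) + P(n-2) (Fibonacci-type sequence).
Initial conditions by direct count (compositions of i into parts ≤ 2): P(1) = 1; P(2) = 2.
Iterating the recurrence: P(3) = 3, P(4) = 5, P(5) = 8, P(6) = 13, P(7) = 21, P(8) = 34, P(9) = 55, P(10) = 89, P(11) = 144, P(12) = 233, P(13) = 377.

P(n) = P(n-1) + P(n-2), P(1) = 1, P(2) = 2; P(13) = 377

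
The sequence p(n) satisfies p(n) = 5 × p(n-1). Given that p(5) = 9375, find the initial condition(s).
In general p(n) = 5ⁿ · p(0). At n = 5: p(0) = p(5) / 5^5 = 9375 / 3125 = 3.

p(0) = 3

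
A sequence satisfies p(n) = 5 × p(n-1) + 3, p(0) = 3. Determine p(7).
Computing step by step:
p(0) = 3
p(1) = 5 × 3 + 3 = 18
p(2) = 5 × 18 + 3 = 93
p(3) = 5 × 93 + 3 = 468
p(4) = 5 × 468 + 3 = 2343
p(5) = 5 × 2343 + 3 = 11718
p(6) = 5 × 11718 + 3 = 58593
p(7) = 5 × 58593 + 3 = 292968

292968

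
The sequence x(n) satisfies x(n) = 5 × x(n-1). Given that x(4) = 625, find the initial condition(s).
In general x(n) = 5ⁿ · x(0). At n = 4: x(0) = x(4) / 5^4 = 625 / 625 = 1.

x(0) = 1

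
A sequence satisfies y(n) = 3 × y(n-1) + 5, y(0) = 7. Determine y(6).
Computing step by step:
y(0) = 7
y(1) = 3 × 7 + 5 = 26
y(2) = 3 × 26 + 5 = 83
y(3) = 3 × 83 + 5 = 254
y(4) = 3 × 254 + 5 = 767
y(5) = 3 × 767 + 5 = 2306
y(6) = 3 × 2306 + 5 = 6923

6923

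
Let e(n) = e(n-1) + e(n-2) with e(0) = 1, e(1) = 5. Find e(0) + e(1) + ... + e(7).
Computing the sequence terms: 1, 5, 6, 11, 17, 28, 45, 73
Adding these values together:

186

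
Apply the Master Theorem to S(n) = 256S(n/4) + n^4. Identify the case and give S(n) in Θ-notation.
Master Theorem template: S(n) = a·S(n/b) + f(n).
Here: a=256, b=4, f(n)=n^4
Compute log_b(a) = log_4(256) = 4.
f(n) = n^4 = Θ(n^4). Case 2: S(n) = Θ(n^4 log n).

Case 2: S(n) = Θ(n^4 log n)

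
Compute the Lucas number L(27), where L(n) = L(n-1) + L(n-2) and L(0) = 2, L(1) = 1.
Computing the sequence terms:
2, 1, 3, 4, 7, 11, 18, 29, 47, 76, 123, 199, 322, 521, 843, 1364, 2207, 3571, 5778, 9349, 15127, 24476, 39603, 64079, 103682, 167761, 271443, 439204

439204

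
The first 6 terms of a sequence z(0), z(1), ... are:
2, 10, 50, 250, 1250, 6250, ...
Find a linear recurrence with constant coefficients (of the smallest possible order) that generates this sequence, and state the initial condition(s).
Look for the lowest-order linear relation among consecutive terms.
Observation: each term is 5× the previous.
Check at n=2: 5·10 = 50. ✓

z(n) = 5 × z(n-1), z(0) = 2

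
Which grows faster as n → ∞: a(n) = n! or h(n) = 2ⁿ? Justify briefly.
Comparing growth rates:
Growth-rate hierarchy: log n ≺ any polynomial ≺ any exponential cⁿ (c>1) ≺ n! ≺ nⁿ.
factorial dominates exponential base 2 asymptotically.

a(n) grows faster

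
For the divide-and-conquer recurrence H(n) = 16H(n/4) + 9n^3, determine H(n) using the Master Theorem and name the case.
Master Theorem template: H(n) = a·H(n/b) + f(n).
Here: a=16, b=4, f(n)=9n^3
Compute log_b(a) = log_4(16) = 2.
f(n) = 9n^3 = Ω(n^(2+ε)) with ε = 1, and the regularity condition holds (a·f(n/b) = (a/b^3)·f(n) with a/b^3 = 4^-1 < 1). Case 3: H(n) = Θ(f(n)) = Θ(n^3).

Case 3: H(n) = Θ(n^3)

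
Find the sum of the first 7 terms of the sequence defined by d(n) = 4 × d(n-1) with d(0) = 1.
Computing the sequence terms: 1, 4, 16, 64, 256, 1024, 4096
Adding these values together:

5461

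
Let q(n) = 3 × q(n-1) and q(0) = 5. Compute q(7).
Computing step by step:
q(0) = 5
q(1) = 3 × 5 = 15
q(2) = 3 × 15 = 45
q(3) = 3 × 45 = 135
q(4) = 3 × 135 = 405
q(5) = 3 × 405 = 1215
q(6) = 3 × 1215 = 3645
q(7) = 3 × 3645 = 10935

10935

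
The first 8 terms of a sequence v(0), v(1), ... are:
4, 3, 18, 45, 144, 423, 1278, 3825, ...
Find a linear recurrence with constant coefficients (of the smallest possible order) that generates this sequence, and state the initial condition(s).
Look for the lowest-order linear relation among consecutive terms.
Observation: v(n) - 2·v(n-1) - (3)·v(n-2) = 0 holds for the shown terms, and no order-1 relation v(n) = α·v(n-1) + β fits.
Check at n=3: 2·18 + (3)·3 = 45. ✓

v(n) = 2v(n-1) + 3v(n-2), v(0) = 4, v(1) = 3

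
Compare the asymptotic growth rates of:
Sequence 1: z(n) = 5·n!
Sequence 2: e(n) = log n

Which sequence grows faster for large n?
Comparing growth rates:
Growth-rate hierarchy: log n ≺ any polynomial ≺ any exponential cⁿ (c>1) ≺ n! ≺ nⁿ.
factorial dominates logarithmic asymptotically.

z(n) grows faster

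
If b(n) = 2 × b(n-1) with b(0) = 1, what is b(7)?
Computing step by step:
b(0) = 1
b(1) = 2 × 1 = 2
b(2) = 2 × 2 = 4
b(3) = 2 × 4 = 8
b(4) = 2 × 8 = 16
b(5) = 2 × 16 = 32
b(6) = 2 × 32 = 64
b(7) = 2 × 64 = 128

128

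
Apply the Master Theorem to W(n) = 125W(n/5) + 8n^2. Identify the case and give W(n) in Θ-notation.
Master Theorem template: W(n) = a·W(n/b) + f(n).
Here: a=125, b=5, f(n)=8n^2
Compute log_b(a) = log_5(125) = 3.
f(n) = 8n^2 = O(n^(3-ε)) with ε = 1. Case 1: W(n) = Θ(n^log_b(a)) = Θ(n^3).

Case 1: W(n) = Θ(n^3)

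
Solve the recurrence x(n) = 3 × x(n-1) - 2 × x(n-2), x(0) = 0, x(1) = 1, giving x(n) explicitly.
Recurrence: x(n) = 3 × x(n-1) - 2 × x(n-2), initial: x(0) = 0, x(1) = 1.
Characteristic equation: r² - 3r + 2 = 0, which factors as (r - 2)(r - 1) = 0, so r = 2, 1. General solution x(n) = A·2ⁿ + B·1ⁿ. From x(0) = 0: A + B = 0. From x(1) = 1: 2A + 1B = 1. Solving gives A = 1, B = -1.

x(n) = 2ⁿ - 1ⁿ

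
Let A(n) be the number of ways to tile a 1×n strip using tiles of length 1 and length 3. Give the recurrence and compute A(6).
Condition on the last tile: it has length 1 (leaving a 1×(n-1) strip) or length 3 (leaving a 1×(n-3) strip), so A(n) = A(n-1) + A(n-3) (order-3 linear recurrence).
For 0 ≤ i < 3 only unit tiles fit, so A(i) = 1.
Iterating the recurrence: A(3) = 2, A(4) = 3, A(5) = 4, A(6) = 6.

A(n) = A(n-1) + A(n-3), with A(i) = 1 for 0 ≤ i < 3; A(6) = 6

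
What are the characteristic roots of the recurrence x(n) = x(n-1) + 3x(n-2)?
Substitute x(n) = rⁿ and divide through by rⁿ⁻²: r² - r - 3 = 0
Discriminant: 1² + 4·3 = 13, not a perfect square, so by the quadratic formula r = (1 ± √13)/2.
General solution: x(n) = A·r₁ⁿ + B·r₂ⁿ where r₁,r₂ = (1 ± √13)/2

Characteristic: r² - r - 3 = 0, Roots: r = (1 ± √13)/2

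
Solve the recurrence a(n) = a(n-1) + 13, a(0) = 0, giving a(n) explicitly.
Recurrence: a(n) = a(n-1) + 13, initial: a(0) = 0.
Each step adds 13, so a(n) = a(0) + 13n = 13n.

a(n) = 13n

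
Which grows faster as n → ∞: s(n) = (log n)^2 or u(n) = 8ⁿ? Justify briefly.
Comparing growth rates:
Growth-rate hierarchy: log n ≺ any polynomial ≺ any exponential cⁿ (c>1) ≺ n! ≺ nⁿ.
exponential base 8 dominates polylogarithmic (log n)^2 asymptotically.

u(n) grows faster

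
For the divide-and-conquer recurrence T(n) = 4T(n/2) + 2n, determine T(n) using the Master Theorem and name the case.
Master Theorem template: T(n) = a·T(n/b) + f(n).
Here: a=4, b=2, f(n)=2n
Compute log_b(a) = log_2(4) = 2.
f(n) = 2n = O(n^(2-ε)) with ε = 1. Case 1: T(n) = Θ(n^log_b(a)) = Θ(n^2).

Case 1: T(n) = Θ(n^2)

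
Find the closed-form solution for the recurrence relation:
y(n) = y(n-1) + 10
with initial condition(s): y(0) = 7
Recurrence: y(n) = y(n-1) + 10, initial: y(0) = 7.
Each step adds 10, so y(n) = y(0) + 10n = 10n + 7.

y(n) = 10n + 7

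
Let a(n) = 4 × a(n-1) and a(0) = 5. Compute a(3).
Computing step by step:
a(0) = 5
a(1) = 4 × 5 = 20
a(2) = 4 × 20 = 80
a(3) = 4 × 80 = 320

320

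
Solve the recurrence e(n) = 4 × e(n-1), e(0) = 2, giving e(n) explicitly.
Recurrence: e(n) = 4 × e(n-1), initial: e(0) = 2.
Each term is 4 times the previous, so this is geometric with ratio 4. After n steps: e(n) = e(0)·4ⁿ = 2·4ⁿ.

e(n) = 2·4ⁿ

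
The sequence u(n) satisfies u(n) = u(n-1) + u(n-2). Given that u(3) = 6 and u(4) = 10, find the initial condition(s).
Work backwards using u(k) = u(k+2) - u(k+1):
u(2) = u(4) - u(3) = 10 - 6 = 4
u(1) = u(3) - u(2) = 6 - 4 = 2
u(0) = u(2) - u(1) = 4 - 2 = 2

u(0) = 2, u(1) = 2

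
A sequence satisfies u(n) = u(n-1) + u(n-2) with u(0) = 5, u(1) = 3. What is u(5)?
Computing the sequence terms:
5, 3, 8, 11, 19, 30

30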